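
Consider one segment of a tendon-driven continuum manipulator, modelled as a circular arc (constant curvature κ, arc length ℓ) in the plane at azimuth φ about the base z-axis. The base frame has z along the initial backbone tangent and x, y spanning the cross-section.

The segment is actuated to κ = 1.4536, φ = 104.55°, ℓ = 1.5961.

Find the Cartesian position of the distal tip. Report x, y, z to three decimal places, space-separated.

θ = κ·ℓ = 1.4536 × 1.5961 = 2.32009 rad
ρ = (1 − cos θ)/κ = (1 − -0.68112)/1.4536 = 1.15652
z = sin θ / κ = 0.73217/1.4536 = 0.50369
x = ρ cos φ = 1.15652 × cos(104.55°) = -0.29055
y = ρ sin φ = 1.15652 × sin(104.55°) = 1.11943

-0.291 1.119 0.504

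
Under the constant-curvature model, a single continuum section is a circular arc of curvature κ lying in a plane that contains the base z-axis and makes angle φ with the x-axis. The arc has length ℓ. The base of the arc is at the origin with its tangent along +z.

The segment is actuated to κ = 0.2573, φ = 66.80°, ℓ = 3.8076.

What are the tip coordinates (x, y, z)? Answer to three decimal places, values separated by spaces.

θ = κ·ℓ = 0.2573 × 3.8076 = 0.97970 rad
ρ = (1 − cos θ)/κ = (1 − 0.55728)/0.2573 = 1.72066
z = sin θ / κ = 0.83033/0.2573 = 3.22708
x = ρ cos φ = 1.72066 × cos(66.80°) = 0.67784
y = ρ sin φ = 1.72066 × sin(66.80°) = 1.58151

0.678 1.582 3.227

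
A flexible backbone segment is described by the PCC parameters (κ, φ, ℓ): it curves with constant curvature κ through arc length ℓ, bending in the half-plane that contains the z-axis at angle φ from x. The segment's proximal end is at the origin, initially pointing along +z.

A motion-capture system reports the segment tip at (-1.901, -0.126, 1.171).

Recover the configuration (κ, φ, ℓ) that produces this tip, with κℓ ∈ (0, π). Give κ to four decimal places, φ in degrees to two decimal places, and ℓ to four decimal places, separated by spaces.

0.7619 183.79 2.6766

ρ = √(x²+y²) = √(-1.901² + -0.126²) = 1.90517
φ = atan2(y, x) mod 360° = atan2(-0.126, -1.901) = 183.7921°
|p|² = ρ² + z² = 1.90517² + 1.171² = 5.00092
κ = 2ρ / |p|² = 2×1.90517 / 5.00092 = 0.76193
θ = 2·atan2(ρ, z) = 2·atan2(1.90517, 1.171) = 2.03936 rad
ℓ = θ/κ = 2.03936/0.76193 = 2.67658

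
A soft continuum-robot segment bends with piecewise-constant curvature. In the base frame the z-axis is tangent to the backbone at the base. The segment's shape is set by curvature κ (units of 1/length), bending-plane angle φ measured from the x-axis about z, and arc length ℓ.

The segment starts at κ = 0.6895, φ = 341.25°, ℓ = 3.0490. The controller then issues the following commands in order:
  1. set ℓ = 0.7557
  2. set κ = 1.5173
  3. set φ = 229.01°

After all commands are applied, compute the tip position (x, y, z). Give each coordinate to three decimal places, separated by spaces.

initial: κ=0.6895, φ=341.25°, ℓ=3.0490
cmd 1: set ℓ=0.7557 → (κ,φ,ℓ)=(0.6895,341.25°,0.7557) → tip=(0.1823,-0.0619,0.7220)
cmd 2: set κ=1.5173 → (κ,φ,ℓ)=(1.5173,341.25°,0.7557) → tip=(0.3672,-0.1247,0.6007)
cmd 3: set φ=229.01° → (κ,φ,ℓ)=(1.5173,229.01°,0.7557) → tip=(-0.2544,-0.2927,0.6007)

-0.254 -0.293 0.601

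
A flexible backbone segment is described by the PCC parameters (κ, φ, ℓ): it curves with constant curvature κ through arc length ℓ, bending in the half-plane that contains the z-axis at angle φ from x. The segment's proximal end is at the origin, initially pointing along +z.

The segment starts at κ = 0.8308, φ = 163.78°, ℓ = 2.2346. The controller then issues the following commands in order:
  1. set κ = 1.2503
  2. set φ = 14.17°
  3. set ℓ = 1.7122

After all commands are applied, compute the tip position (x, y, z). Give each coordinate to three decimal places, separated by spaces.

1.194 0.301 0.673

initial: κ=0.8308, φ=163.78°, ℓ=2.2346
cmd 1: set κ=1.2503 → (κ,φ,ℓ)=(1.2503,163.78°,2.2346) → tip=(-1.4900,0.4334,0.2725)
cmd 2: set φ=14.17° → (κ,φ,ℓ)=(1.2503,14.17°,2.2346) → tip=(1.5045,0.3799,0.2725)
cmd 3: set ℓ=1.7122 → (κ,φ,ℓ)=(1.2503,14.17°,1.7122) → tip=(1.1939,0.3014,0.6734)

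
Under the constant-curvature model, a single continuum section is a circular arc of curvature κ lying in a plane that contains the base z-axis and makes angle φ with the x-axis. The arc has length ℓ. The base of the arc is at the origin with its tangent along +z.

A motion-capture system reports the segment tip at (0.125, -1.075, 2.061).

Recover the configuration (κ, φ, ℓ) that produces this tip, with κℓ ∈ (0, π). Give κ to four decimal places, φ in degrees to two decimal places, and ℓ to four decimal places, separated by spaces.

ρ = √(x²+y²) = √(0.125² + -1.075²) = 1.08224
φ = atan2(y, x) mod 360° = atan2(-1.075, 0.125) = 276.6325°
|p|² = ρ² + z² = 1.08224² + 2.061² = 5.41897
κ = 2ρ / |p|² = 2×1.08224 / 5.41897 = 0.39943
θ = 2·atan2(ρ, z) = 2·atan2(1.08224, 2.061) = 0.96706 rad
ℓ = θ/κ = 0.96706/0.39943 = 2.42111

0.3994 276.63 2.4211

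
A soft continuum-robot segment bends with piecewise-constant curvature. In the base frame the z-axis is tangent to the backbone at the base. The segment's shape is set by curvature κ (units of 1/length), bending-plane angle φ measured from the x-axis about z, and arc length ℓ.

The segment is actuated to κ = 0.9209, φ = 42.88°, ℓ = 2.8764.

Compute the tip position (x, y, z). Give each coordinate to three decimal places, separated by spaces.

1.497 1.390 0.514

θ = κ·ℓ = 0.9209 × 2.8764 = 2.64888 rad
ρ = (1 − cos θ)/κ = (1 − -0.88105)/0.9209 = 2.04262
z = sin θ / κ = 0.47302/0.9209 = 0.51365
x = ρ cos φ = 2.04262 × cos(42.88°) = 1.49679
y = ρ sin φ = 2.04262 × sin(42.88°) = 1.38993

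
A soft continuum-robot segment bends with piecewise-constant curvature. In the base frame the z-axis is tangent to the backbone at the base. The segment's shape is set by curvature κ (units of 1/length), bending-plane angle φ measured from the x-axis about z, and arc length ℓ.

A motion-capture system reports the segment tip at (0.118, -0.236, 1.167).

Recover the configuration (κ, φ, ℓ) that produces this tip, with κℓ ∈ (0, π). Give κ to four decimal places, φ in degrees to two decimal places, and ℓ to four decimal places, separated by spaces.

ρ = √(x²+y²) = √(0.118² + -0.236²) = 0.26386
φ = atan2(y, x) mod 360° = atan2(-0.236, 0.118) = 296.5651°
|p|² = ρ² + z² = 0.26386² + 1.167² = 1.43151
κ = 2ρ / |p|² = 2×0.26386 / 1.43151 = 0.36864
θ = 2·atan2(ρ, z) = 2·atan2(0.26386, 1.167) = 0.44472 rad
ℓ = θ/κ = 0.44472/0.36864 = 1.20637

0.3686 296.57 1.2064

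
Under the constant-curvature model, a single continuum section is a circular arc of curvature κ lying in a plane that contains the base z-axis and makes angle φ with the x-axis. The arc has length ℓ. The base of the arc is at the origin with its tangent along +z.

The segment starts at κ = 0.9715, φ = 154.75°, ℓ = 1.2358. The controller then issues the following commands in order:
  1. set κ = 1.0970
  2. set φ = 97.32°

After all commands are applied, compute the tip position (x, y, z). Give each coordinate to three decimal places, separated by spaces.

initial: κ=0.9715, φ=154.75°, ℓ=1.2358
cmd 1: set κ=1.0970 → (κ,φ,ℓ)=(1.0970,154.75°,1.2358) → tip=(-0.6485,0.3058,0.8906)
cmd 2: set φ=97.32° → (κ,φ,ℓ)=(1.0970,97.32°,1.2358) → tip=(-0.0914,0.7111,0.8906)

-0.091 0.711 0.891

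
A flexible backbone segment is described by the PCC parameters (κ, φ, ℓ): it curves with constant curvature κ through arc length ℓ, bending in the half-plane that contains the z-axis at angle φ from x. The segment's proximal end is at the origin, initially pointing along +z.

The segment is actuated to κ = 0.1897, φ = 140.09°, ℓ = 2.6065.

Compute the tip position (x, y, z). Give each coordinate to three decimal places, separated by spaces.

θ = κ·ℓ = 0.1897 × 2.6065 = 0.49445 rad
ρ = (1 − cos θ)/κ = (1 − 0.88023)/0.1897 = 0.63137
z = sin θ / κ = 0.47455/0.1897 = 2.50158
x = ρ cos φ = 0.63137 × cos(140.09°) = -0.48430
y = ρ sin φ = 0.63137 × sin(140.09°) = 0.40508

-0.484 0.405 2.502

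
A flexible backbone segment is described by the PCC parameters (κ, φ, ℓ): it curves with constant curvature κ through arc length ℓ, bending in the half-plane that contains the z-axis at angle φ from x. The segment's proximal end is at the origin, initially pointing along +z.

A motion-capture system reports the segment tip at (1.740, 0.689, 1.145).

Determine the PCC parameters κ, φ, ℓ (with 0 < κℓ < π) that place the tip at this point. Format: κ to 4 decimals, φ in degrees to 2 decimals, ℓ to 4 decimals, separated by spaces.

0.7776 21.60 2.6279

ρ = √(x²+y²) = √(1.740² + 0.689²) = 1.87145
φ = atan2(y, x) mod 360° = atan2(0.689, 1.740) = 21.6024°
|p|² = ρ² + z² = 1.87145² + 1.145² = 4.81335
κ = 2ρ / |p|² = 2×1.87145 / 4.81335 = 0.77761
θ = 2·atan2(ρ, z) = 2·atan2(1.87145, 1.145) = 2.04345 rad
ℓ = θ/κ = 2.04345/0.77761 = 2.62787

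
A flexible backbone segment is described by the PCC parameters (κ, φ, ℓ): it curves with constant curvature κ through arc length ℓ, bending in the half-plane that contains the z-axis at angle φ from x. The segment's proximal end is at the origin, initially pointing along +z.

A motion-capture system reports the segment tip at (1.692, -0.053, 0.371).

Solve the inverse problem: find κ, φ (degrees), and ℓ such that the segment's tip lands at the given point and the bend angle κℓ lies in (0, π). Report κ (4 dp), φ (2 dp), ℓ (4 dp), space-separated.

ρ = √(x²+y²) = √(1.692² + -0.053²) = 1.69283
φ = atan2(y, x) mod 360° = atan2(-0.053, 1.692) = 358.2059°
|p|² = ρ² + z² = 1.69283² + 0.371² = 3.00331
κ = 2ρ / |p|² = 2×1.69283 / 3.00331 = 1.12731
θ = 2·atan2(ρ, z) = 2·atan2(1.69283, 0.371) = 2.71010 rad
ℓ = θ/κ = 2.71010/1.12731 = 2.40404

1.1273 358.21 2.4040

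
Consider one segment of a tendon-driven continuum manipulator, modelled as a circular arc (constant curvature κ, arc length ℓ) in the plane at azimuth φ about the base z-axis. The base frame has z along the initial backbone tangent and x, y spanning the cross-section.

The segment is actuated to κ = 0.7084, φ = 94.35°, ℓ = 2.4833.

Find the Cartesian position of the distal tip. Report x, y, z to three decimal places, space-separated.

θ = κ·ℓ = 0.7084 × 2.4833 = 1.75917 rad
ρ = (1 − cos θ)/κ = (1 − -0.18726)/0.7084 = 1.67598
z = sin θ / κ = 0.98231/0.7084 = 1.38666
x = ρ cos φ = 1.67598 × cos(94.35°) = -0.12712
y = ρ sin φ = 1.67598 × sin(94.35°) = 1.67115

-0.127 1.671 1.387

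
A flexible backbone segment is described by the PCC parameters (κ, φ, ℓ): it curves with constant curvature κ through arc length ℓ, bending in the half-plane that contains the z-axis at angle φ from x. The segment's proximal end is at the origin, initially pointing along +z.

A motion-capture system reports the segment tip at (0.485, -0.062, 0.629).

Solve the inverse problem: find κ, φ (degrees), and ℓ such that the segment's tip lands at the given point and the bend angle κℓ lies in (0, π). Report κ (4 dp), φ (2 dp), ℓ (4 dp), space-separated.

ρ = √(x²+y²) = √(0.485² + -0.062²) = 0.48895
φ = atan2(y, x) mod 360° = atan2(-0.062, 0.485) = 352.7151°
|p|² = ρ² + z² = 0.48895² + 0.629² = 0.63471
κ = 2ρ / |p|² = 2×0.48895 / 0.63471 = 1.54069
θ = 2·atan2(ρ, z) = 2·atan2(0.48895, 0.629) = 1.32154 rad
ℓ = θ/κ = 1.32154/1.54069 = 0.85776

1.5407 352.72 0.8578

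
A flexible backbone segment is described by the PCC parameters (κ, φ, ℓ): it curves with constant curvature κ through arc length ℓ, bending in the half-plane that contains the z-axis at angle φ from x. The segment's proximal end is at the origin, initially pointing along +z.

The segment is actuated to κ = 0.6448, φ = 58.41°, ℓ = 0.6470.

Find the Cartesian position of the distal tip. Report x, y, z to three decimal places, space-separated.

θ = κ·ℓ = 0.6448 × 0.6470 = 0.41719 rad
ρ = (1 − cos θ)/κ = (1 − 0.91423)/0.6448 = 0.13301
z = sin θ / κ = 0.40519/0.6448 = 0.62839
x = ρ cos φ = 0.13301 × cos(58.41°) = 0.06968
y = ρ sin φ = 0.13301 × sin(58.41°) = 0.11330

0.070 0.113 0.628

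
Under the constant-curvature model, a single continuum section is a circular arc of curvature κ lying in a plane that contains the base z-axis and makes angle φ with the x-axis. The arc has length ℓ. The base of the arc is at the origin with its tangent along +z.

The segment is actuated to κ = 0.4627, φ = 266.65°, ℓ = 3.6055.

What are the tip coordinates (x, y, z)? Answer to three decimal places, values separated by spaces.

θ = κ·ℓ = 0.4627 × 3.6055 = 1.66826 rad
ρ = (1 − cos θ)/κ = (1 − -0.09731)/0.4627 = 2.37155
z = sin θ / κ = 0.99525/0.4627 = 2.15097
x = ρ cos φ = 2.37155 × cos(266.65°) = -0.13858
y = ρ sin φ = 2.37155 × sin(266.65°) = -2.36749

-0.139 -2.367 2.151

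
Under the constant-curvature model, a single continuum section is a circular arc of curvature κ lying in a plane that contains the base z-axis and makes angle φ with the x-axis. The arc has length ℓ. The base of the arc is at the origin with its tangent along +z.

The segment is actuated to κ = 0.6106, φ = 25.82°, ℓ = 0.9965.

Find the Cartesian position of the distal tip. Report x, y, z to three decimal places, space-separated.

0.265 0.128 0.936

θ = κ·ℓ = 0.6106 × 0.9965 = 0.60846 rad
ρ = (1 − cos θ)/κ = (1 − 0.82053)/0.6106 = 0.29393
z = sin θ / κ = 0.57161/0.6106 = 0.93614
x = ρ cos φ = 0.29393 × cos(25.82°) = 0.26458
y = ρ sin φ = 0.29393 × sin(25.82°) = 0.12802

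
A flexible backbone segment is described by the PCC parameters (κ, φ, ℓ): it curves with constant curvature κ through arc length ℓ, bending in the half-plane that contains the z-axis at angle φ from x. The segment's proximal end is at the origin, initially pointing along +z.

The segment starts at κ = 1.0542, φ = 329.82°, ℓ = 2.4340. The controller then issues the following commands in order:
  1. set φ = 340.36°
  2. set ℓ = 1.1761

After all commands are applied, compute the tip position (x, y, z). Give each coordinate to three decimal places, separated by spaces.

0.603 -0.215 0.897

initial: κ=1.0542, φ=329.82°, ℓ=2.4340
cmd 1: set φ=340.36° → (κ,φ,ℓ)=(1.0542,340.36°,2.4340) → tip=(1.6428,-0.5863,0.5164)
cmd 2: set ℓ=1.1761 → (κ,φ,ℓ)=(1.0542,340.36°,1.1761) → tip=(0.6031,-0.2152,0.8971)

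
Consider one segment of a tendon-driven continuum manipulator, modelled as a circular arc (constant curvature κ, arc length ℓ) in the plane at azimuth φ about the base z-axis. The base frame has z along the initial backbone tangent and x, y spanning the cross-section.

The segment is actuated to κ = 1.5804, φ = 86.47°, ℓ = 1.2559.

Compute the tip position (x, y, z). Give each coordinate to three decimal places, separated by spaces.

0.055 0.886 0.579

θ = κ·ℓ = 1.5804 × 1.2559 = 1.98482 rad
ρ = (1 − cos θ)/κ = (1 − -0.40230)/1.5804 = 0.88731
z = sin θ / κ = 0.91551/1.5804 = 0.57929
x = ρ cos φ = 0.88731 × cos(86.47°) = 0.05463
y = ρ sin φ = 0.88731 × sin(86.47°) = 0.88562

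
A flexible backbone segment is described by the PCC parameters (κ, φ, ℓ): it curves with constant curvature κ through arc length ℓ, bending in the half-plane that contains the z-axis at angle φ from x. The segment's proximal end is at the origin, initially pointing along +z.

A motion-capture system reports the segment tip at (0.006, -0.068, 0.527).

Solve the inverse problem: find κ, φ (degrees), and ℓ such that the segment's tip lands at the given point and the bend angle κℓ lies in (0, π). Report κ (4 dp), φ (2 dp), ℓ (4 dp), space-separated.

0.4835 275.04 0.5329

ρ = √(x²+y²) = √(0.006² + -0.068²) = 0.06826
φ = atan2(y, x) mod 360° = atan2(-0.068, 0.006) = 275.0425°
|p|² = ρ² + z² = 0.06826² + 0.527² = 0.28239
κ = 2ρ / |p|² = 2×0.06826 / 0.28239 = 0.48348
θ = 2·atan2(ρ, z) = 2·atan2(0.06826, 0.527) = 0.25763 rad
ℓ = θ/κ = 0.25763/0.48348 = 0.53288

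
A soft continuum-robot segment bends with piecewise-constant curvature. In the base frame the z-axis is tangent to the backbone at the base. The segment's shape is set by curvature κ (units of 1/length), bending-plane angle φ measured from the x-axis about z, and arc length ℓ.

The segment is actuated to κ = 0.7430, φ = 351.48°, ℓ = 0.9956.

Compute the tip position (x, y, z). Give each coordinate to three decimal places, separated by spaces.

θ = κ·ℓ = 0.7430 × 0.9956 = 0.73973 rad
ρ = (1 − cos θ)/κ = (1 − 0.73865)/0.7430 = 0.35175
z = sin θ / κ = 0.67409/0.7430 = 0.90725
x = ρ cos φ = 0.35175 × cos(351.48°) = 0.34787
y = ρ sin φ = 0.35175 × sin(351.48°) = -0.05211

0.348 -0.052 0.907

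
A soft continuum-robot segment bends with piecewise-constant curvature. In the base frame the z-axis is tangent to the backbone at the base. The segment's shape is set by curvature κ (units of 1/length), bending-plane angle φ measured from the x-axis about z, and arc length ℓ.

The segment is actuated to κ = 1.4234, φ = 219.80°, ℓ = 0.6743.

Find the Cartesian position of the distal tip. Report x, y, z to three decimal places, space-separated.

θ = κ·ℓ = 1.4234 × 0.6743 = 0.95980 rad
ρ = (1 − cos θ)/κ = (1 − 0.57368)/1.4234 = 0.29950
z = sin θ / κ = 0.81908/1.4234 = 0.57544
x = ρ cos φ = 0.29950 × cos(219.80°) = -0.23010
y = ρ sin φ = 0.29950 × sin(219.80°) = -0.19172

-0.230 -0.192 0.575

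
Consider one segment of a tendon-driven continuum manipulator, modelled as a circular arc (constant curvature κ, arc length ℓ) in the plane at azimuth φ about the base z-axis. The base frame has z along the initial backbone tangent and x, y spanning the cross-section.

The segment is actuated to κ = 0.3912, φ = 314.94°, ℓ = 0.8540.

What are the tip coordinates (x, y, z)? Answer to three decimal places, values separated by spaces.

θ = κ·ℓ = 0.3912 × 0.8540 = 0.33408 rad
ρ = (1 − cos θ)/κ = (1 − 0.94471)/0.3912 = 0.14133
z = sin θ / κ = 0.32790/0.3912 = 0.83820
x = ρ cos φ = 0.14133 × cos(314.94°) = 0.09983
y = ρ sin φ = 0.14133 × sin(314.94°) = -0.10004

0.100 -0.100 0.838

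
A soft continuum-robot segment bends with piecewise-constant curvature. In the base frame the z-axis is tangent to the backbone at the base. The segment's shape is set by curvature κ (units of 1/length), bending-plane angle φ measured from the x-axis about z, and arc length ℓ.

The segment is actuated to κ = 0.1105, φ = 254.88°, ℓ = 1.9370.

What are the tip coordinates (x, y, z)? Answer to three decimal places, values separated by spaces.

-0.054 -0.199 1.922

θ = κ·ℓ = 0.1105 × 1.9370 = 0.21404 rad
ρ = (1 − cos θ)/κ = (1 − 0.97718)/0.1105 = 0.20651
z = sin θ / κ = 0.21241/0.1105 = 1.92224
x = ρ cos φ = 0.20651 × cos(254.88°) = -0.05387
y = ρ sin φ = 0.20651 × sin(254.88°) = -0.19936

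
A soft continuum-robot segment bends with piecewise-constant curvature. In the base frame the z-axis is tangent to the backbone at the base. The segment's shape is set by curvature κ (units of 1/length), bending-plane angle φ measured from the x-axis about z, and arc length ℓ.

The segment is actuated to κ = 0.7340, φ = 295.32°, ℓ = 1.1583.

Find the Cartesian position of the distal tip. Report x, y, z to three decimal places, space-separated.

0.198 -0.419 1.024

θ = κ·ℓ = 0.7340 × 1.1583 = 0.85019 rad
ρ = (1 − cos θ)/κ = (1 − 0.65984)/0.7340 = 0.46343
z = sin θ / κ = 0.75141/0.7340 = 1.02372
x = ρ cos φ = 0.46343 × cos(295.32°) = 0.19820
y = ρ sin φ = 0.46343 × sin(295.32°) = -0.41891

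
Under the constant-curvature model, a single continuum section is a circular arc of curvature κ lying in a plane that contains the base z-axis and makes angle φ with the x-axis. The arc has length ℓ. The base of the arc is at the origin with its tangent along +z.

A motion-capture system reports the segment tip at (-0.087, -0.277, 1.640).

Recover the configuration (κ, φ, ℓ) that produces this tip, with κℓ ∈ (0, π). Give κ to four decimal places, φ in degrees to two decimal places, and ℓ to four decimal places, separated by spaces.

ρ = √(x²+y²) = √(-0.087² + -0.277²) = 0.29034
φ = atan2(y, x) mod 360° = atan2(-0.277, -0.087) = 252.5636°
|p|² = ρ² + z² = 0.29034² + 1.640² = 2.77390
κ = 2ρ / |p|² = 2×0.29034 / 2.77390 = 0.20934
θ = 2·atan2(ρ, z) = 2·atan2(0.29034, 1.640) = 0.35044 rad
ℓ = θ/κ = 0.35044/0.20934 = 1.67406

0.2093 252.56 1.6741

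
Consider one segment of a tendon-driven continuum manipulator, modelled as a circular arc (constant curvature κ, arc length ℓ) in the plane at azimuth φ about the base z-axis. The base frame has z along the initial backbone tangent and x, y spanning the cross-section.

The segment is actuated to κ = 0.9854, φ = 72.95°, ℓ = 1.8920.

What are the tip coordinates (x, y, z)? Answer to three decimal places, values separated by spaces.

0.384 1.251 0.971

θ = κ·ℓ = 0.9854 × 1.8920 = 1.86438 rad
ρ = (1 − cos θ)/κ = (1 − -0.28938)/0.9854 = 1.30849
z = sin θ / κ = 0.95721/0.9854 = 0.97140
x = ρ cos φ = 1.30849 × cos(72.95°) = 0.38366
y = ρ sin φ = 1.30849 × sin(72.95°) = 1.25098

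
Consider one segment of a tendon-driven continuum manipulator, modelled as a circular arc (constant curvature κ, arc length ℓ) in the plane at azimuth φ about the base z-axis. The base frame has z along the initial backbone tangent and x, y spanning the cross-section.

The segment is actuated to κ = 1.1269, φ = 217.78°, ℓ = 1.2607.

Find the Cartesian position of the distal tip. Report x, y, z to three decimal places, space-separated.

θ = κ·ℓ = 1.1269 × 1.2607 = 1.42068 rad
ρ = (1 − cos θ)/κ = (1 − 0.14955)/1.1269 = 0.75468
z = sin θ / κ = 0.98875/1.1269 = 0.87741
x = ρ cos φ = 0.75468 × cos(217.78°) = -0.59648
y = ρ sin φ = 0.75468 × sin(217.78°) = -0.46234

-0.596 -0.462 0.877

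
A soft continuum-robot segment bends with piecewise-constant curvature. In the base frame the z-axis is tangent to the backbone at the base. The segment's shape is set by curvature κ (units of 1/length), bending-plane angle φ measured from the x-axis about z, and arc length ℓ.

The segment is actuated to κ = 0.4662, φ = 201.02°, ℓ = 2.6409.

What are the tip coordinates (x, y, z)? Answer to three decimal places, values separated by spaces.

θ = κ·ℓ = 0.4662 × 2.6409 = 1.23119 rad
ρ = (1 − cos θ)/κ = (1 − 0.33312)/0.4662 = 1.43046
z = sin θ / κ = 0.94289/0.4662 = 2.02249
x = ρ cos φ = 1.43046 × cos(201.02°) = -1.33527
y = ρ sin φ = 1.43046 × sin(201.02°) = -0.51310

-1.335 -0.513 2.022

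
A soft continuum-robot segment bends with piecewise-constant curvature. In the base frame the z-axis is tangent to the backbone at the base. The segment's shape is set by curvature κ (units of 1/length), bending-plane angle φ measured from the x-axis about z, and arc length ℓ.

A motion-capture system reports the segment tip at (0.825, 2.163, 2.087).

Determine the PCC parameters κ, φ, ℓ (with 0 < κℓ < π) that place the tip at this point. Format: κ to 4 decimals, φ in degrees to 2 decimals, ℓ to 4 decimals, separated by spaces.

0.4766 69.12 3.5130

ρ = √(x²+y²) = √(0.825² + 2.163²) = 2.31499
φ = atan2(y, x) mod 360° = atan2(2.163, 0.825) = 69.1224°
|p|² = ρ² + z² = 2.31499² + 2.087² = 9.71476
κ = 2ρ / |p|² = 2×2.31499 / 9.71476 = 0.47659
θ = 2·atan2(ρ, z) = 2·atan2(2.31499, 2.087) = 1.67429 rad
ℓ = θ/κ = 1.67429/0.47659 = 3.51304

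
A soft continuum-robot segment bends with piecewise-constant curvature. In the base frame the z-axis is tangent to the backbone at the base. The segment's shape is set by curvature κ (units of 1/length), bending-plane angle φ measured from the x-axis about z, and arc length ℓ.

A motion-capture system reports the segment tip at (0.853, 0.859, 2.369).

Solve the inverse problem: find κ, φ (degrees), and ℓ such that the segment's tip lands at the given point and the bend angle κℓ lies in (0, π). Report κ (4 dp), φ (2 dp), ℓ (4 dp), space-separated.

0.3421 45.20 2.7620

ρ = √(x²+y²) = √(0.853² + 0.859²) = 1.21057
φ = atan2(y, x) mod 360° = atan2(0.859, 0.853) = 45.2008°
|p|² = ρ² + z² = 1.21057² + 2.369² = 7.07765
κ = 2ρ / |p|² = 2×1.21057 / 7.07765 = 0.34208
θ = 2·atan2(ρ, z) = 2·atan2(1.21057, 2.369) = 0.94483 rad
ℓ = θ/κ = 0.94483/0.34208 = 2.76198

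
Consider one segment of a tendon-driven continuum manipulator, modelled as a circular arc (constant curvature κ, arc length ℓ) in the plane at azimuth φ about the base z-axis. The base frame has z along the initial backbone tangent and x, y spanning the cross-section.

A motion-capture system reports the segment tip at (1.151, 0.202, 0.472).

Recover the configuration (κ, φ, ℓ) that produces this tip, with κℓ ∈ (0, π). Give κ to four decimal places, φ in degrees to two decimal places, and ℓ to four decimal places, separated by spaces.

ρ = √(x²+y²) = √(1.151² + 0.202²) = 1.16859
φ = atan2(y, x) mod 360° = atan2(0.202, 1.151) = 9.9540°
|p|² = ρ² + z² = 1.16859² + 0.472² = 1.58839
κ = 2ρ / |p|² = 2×1.16859 / 1.58839 = 1.47142
θ = 2·atan2(ρ, z) = 2·atan2(1.16859, 0.472) = 2.37386 rad
ℓ = θ/κ = 2.37386/1.47142 = 1.61331

1.4714 9.95 1.6133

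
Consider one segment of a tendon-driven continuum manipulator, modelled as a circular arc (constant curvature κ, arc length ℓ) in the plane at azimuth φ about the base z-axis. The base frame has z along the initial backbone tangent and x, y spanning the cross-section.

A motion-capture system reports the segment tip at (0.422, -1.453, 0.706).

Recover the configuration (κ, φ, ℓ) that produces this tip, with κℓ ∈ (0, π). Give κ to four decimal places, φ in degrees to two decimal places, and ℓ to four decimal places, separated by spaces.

1.0855 286.20 2.0898

ρ = √(x²+y²) = √(0.422² + -1.453²) = 1.51304
φ = atan2(y, x) mod 360° = atan2(-1.453, 0.422) = 286.1951°
|p|² = ρ² + z² = 1.51304² + 0.706² = 2.78773
κ = 2ρ / |p|² = 2×1.51304 / 2.78773 = 1.08550
θ = 2·atan2(ρ, z) = 2·atan2(1.51304, 0.706) = 2.26843 rad
ℓ = θ/κ = 2.26843/1.08550 = 2.08976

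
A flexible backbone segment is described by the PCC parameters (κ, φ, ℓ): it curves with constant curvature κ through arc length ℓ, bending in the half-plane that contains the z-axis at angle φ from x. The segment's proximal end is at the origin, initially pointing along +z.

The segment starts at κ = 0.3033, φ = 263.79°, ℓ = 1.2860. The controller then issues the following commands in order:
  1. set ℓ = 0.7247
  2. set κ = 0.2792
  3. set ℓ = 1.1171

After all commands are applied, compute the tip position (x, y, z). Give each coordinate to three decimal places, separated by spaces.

initial: κ=0.3033, φ=263.79°, ℓ=1.2860
cmd 1: set ℓ=0.7247 → (κ,φ,ℓ)=(0.3033,263.79°,0.7247) → tip=(-0.0086,-0.0789,0.7189)
cmd 2: set κ=0.2792 → (κ,φ,ℓ)=(0.2792,263.79°,0.7247) → tip=(-0.0079,-0.0726,0.7198)
cmd 3: set ℓ=1.1171 → (κ,φ,ℓ)=(0.2792,263.79°,1.1171) → tip=(-0.0187,-0.1718,1.0991)

-0.019 -0.172 1.099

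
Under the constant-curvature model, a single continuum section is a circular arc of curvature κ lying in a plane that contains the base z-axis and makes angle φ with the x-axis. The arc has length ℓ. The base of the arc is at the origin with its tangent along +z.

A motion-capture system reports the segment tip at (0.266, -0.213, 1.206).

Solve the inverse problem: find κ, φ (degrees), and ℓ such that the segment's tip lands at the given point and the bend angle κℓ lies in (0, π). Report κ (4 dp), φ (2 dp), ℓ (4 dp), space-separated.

0.4339 321.31 1.2692

ρ = √(x²+y²) = √(0.266² + -0.213²) = 0.34077
φ = atan2(y, x) mod 360° = atan2(-0.213, 0.266) = 321.3139°
|p|² = ρ² + z² = 0.34077² + 1.206² = 1.57056
κ = 2ρ / |p|² = 2×0.34077 / 1.57056 = 0.43395
θ = 2·atan2(ρ, z) = 2·atan2(0.34077, 1.206) = 0.55077 rad
ℓ = θ/κ = 0.55077/0.43395 = 1.26920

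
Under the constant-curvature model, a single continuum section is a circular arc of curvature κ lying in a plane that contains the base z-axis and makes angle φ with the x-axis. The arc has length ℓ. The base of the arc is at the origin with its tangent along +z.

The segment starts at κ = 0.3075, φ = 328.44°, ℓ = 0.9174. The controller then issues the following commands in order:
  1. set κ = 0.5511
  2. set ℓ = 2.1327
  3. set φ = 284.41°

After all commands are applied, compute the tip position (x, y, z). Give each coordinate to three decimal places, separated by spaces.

initial: κ=0.3075, φ=328.44°, ℓ=0.9174
cmd 1: set κ=0.5511 → (κ,φ,ℓ)=(0.5511,328.44°,0.9174) → tip=(0.1934,-0.1188,0.8788)
cmd 2: set ℓ=2.1327 → (κ,φ,ℓ)=(0.5511,328.44°,2.1327) → tip=(0.9505,-0.5839,1.6745)
cmd 3: set φ=284.41° → (κ,φ,ℓ)=(0.5511,284.41°,2.1327) → tip=(0.2776,-1.0804,1.6745)

0.278 -1.080 1.675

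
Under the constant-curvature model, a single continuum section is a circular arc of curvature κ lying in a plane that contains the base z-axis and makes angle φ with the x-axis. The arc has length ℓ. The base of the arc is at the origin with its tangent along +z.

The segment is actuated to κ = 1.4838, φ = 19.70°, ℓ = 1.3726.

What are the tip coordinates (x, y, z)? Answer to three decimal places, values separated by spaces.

0.920 0.329 0.602

θ = κ·ℓ = 1.4838 × 1.3726 = 2.03666 rad
ρ = (1 − cos θ)/κ = (1 − -0.44920)/1.4838 = 0.97668
z = sin θ / κ = 0.89343/1.4838 = 0.60212
x = ρ cos φ = 0.97668 × cos(19.70°) = 0.91952
y = ρ sin φ = 0.97668 × sin(19.70°) = 0.32923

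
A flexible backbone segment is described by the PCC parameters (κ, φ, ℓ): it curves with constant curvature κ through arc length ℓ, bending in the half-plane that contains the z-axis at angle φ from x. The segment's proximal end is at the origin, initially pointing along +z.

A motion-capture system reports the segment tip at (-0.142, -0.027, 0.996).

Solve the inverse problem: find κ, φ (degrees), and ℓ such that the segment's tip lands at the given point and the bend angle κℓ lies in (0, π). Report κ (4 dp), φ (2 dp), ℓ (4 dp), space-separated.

ρ = √(x²+y²) = √(-0.142² + -0.027²) = 0.14454
φ = atan2(y, x) mod 360° = atan2(-0.027, -0.142) = 190.7658°
|p|² = ρ² + z² = 0.14454² + 0.996² = 1.01291
κ = 2ρ / |p|² = 2×0.14454 / 1.01291 = 0.28540
θ = 2·atan2(ρ, z) = 2·atan2(0.14454, 0.996) = 0.28824 rad
ℓ = θ/κ = 0.28824/0.28540 = 1.00993

0.2854 190.77 1.0099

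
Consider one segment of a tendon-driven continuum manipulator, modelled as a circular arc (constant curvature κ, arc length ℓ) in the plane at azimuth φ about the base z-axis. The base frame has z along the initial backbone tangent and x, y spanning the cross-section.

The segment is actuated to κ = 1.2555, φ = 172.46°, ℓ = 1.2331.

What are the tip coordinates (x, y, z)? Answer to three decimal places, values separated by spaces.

-0.772 0.102 0.796

θ = κ·ℓ = 1.2555 × 1.2331 = 1.54816 rad
ρ = (1 − cos θ)/κ = (1 − 0.02264)/1.2555 = 0.77846
z = sin θ / κ = 0.99974/1.2555 = 0.79629
x = ρ cos φ = 0.77846 × cos(172.46°) = -0.77173
y = ρ sin φ = 0.77846 × sin(172.46°) = 0.10215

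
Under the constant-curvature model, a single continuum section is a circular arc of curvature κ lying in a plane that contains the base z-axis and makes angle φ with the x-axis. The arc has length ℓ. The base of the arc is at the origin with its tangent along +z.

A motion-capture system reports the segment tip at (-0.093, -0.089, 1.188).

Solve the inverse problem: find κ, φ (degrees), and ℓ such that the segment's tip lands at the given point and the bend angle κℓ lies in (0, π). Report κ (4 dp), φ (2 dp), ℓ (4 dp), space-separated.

ρ = √(x²+y²) = √(-0.093² + -0.089²) = 0.12872
φ = atan2(y, x) mod 360° = atan2(-0.089, -0.093) = 223.7410°
|p|² = ρ² + z² = 0.12872² + 1.188² = 1.42791
κ = 2ρ / |p|² = 2×0.12872 / 1.42791 = 0.18030
θ = 2·atan2(ρ, z) = 2·atan2(0.12872, 1.188) = 0.21587 rad
ℓ = θ/κ = 0.21587/0.18030 = 1.19728

0.1803 223.74 1.1973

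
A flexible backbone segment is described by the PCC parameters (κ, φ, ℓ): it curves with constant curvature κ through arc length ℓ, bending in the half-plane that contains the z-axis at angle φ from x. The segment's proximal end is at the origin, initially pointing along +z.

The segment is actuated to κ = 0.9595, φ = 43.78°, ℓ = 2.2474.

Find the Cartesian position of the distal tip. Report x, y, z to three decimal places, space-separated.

1.168 1.120 0.869

θ = κ·ℓ = 0.9595 × 2.2474 = 2.15638 rad
ρ = (1 − cos θ)/κ = (1 − -0.55269)/0.9595 = 1.61822
z = sin θ / κ = 0.83339/0.9595 = 0.86857
x = ρ cos φ = 1.61822 × cos(43.78°) = 1.16836
y = ρ sin φ = 1.61822 × sin(43.78°) = 1.11964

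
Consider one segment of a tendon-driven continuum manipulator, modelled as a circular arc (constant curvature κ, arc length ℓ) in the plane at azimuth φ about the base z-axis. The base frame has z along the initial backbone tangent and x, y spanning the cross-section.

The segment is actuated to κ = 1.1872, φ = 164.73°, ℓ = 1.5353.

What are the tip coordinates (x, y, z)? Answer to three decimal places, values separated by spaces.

θ = κ·ℓ = 1.1872 × 1.5353 = 1.82271 rad
ρ = (1 − cos θ)/κ = (1 − -0.24926)/1.1872 = 1.05227
z = sin θ / κ = 0.96844/1.1872 = 0.81573
x = ρ cos φ = 1.05227 × cos(164.73°) = -1.01512
y = ρ sin φ = 1.05227 × sin(164.73°) = 0.27713

-1.015 0.277 0.816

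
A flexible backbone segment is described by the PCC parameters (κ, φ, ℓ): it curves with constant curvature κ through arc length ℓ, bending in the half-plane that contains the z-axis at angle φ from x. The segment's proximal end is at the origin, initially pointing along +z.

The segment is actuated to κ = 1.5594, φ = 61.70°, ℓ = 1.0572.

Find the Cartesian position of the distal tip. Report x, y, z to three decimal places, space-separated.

0.328 0.609 0.639

θ = κ·ℓ = 1.5594 × 1.0572 = 1.64860 rad
ρ = (1 − cos θ)/κ = (1 − -0.07772)/1.5594 = 0.69111
z = sin θ / κ = 0.99698/1.5594 = 0.63933
x = ρ cos φ = 0.69111 × cos(61.70°) = 0.32765
y = ρ sin φ = 0.69111 × sin(61.70°) = 0.60851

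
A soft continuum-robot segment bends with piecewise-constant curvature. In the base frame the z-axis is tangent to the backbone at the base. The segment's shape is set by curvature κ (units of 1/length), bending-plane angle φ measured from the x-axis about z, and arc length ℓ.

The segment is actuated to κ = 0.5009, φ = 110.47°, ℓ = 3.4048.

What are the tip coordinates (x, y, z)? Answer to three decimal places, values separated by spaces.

-0.792 2.121 1.978

θ = κ·ℓ = 0.5009 × 3.4048 = 1.70546 rad
ρ = (1 − cos θ)/κ = (1 − -0.13426)/0.5009 = 2.26445
z = sin θ / κ = 0.99095/0.5009 = 1.97833
x = ρ cos φ = 2.26445 × cos(110.47°) = -0.79192
y = ρ sin φ = 2.26445 × sin(110.47°) = 2.12146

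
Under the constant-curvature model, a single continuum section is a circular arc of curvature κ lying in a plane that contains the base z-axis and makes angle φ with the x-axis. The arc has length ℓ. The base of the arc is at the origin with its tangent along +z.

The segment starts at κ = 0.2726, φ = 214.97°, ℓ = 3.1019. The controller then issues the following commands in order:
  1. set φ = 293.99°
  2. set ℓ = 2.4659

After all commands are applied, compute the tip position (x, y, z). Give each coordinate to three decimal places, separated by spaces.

initial: κ=0.2726, φ=214.97°, ℓ=3.1019
cmd 1: set φ=293.99° → (κ,φ,ℓ)=(0.2726,293.99°,3.1019) → tip=(0.5022,-1.1285,2.7452)
cmd 2: set ℓ=2.4659 → (κ,φ,ℓ)=(0.2726,293.99°,2.4659) → tip=(0.3245,-0.7291,2.2843)

0.324 -0.729 2.284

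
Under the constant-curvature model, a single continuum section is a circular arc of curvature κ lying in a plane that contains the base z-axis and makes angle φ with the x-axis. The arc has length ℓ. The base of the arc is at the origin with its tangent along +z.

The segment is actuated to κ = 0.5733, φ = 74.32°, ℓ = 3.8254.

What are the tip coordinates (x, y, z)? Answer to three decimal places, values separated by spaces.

θ = κ·ℓ = 0.5733 × 3.8254 = 2.19310 rad
ρ = (1 − cos θ)/κ = (1 − -0.58291)/0.5733 = 2.76105
z = sin θ / κ = 0.81254/0.5733 = 1.41730
x = ρ cos φ = 2.76105 × cos(74.32°) = 0.74621
y = ρ sin φ = 2.76105 × sin(74.32°) = 2.65830

0.746 2.658 1.417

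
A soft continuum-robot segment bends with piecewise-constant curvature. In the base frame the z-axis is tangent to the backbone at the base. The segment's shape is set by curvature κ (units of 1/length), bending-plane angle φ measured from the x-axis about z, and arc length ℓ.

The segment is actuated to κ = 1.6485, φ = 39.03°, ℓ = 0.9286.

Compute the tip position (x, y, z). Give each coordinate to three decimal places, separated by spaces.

0.452 0.367 0.606

θ = κ·ℓ = 1.6485 × 0.9286 = 1.53080 rad
ρ = (1 − cos θ)/κ = (1 − 0.03999)/1.6485 = 0.58235
z = sin θ / κ = 0.99920/1.6485 = 0.60613
x = ρ cos φ = 0.58235 × cos(39.03°) = 0.45238
y = ρ sin φ = 0.58235 × sin(39.03°) = 0.36672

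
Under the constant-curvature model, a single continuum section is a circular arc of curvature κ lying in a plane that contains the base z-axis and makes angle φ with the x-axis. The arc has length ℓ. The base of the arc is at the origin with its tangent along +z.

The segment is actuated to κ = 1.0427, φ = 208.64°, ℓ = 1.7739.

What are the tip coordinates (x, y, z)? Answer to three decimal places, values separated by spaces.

-1.073 -0.586 0.922

θ = κ·ℓ = 1.0427 × 1.7739 = 1.84965 rad
ρ = (1 − cos θ)/κ = (1 − -0.27525)/1.0427 = 1.22303
z = sin θ / κ = 0.96137/1.0427 = 0.92200
x = ρ cos φ = 1.22303 × cos(208.64°) = -1.07339
y = ρ sin φ = 1.22303 × sin(208.64°) = -0.58620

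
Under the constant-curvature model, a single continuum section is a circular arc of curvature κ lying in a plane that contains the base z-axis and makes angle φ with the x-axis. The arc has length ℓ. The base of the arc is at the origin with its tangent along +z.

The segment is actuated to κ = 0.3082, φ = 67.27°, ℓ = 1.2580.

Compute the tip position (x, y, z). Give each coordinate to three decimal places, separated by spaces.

0.093 0.222 1.227

θ = κ·ℓ = 0.3082 × 1.2580 = 0.38772 rad
ρ = (1 − cos θ)/κ = (1 − 0.92578)/0.3082 = 0.24083
z = sin θ / κ = 0.37807/0.3082 = 1.22672
x = ρ cos φ = 0.24083 × cos(67.27°) = 0.09306
y = ρ sin φ = 0.24083 × sin(67.27°) = 0.22213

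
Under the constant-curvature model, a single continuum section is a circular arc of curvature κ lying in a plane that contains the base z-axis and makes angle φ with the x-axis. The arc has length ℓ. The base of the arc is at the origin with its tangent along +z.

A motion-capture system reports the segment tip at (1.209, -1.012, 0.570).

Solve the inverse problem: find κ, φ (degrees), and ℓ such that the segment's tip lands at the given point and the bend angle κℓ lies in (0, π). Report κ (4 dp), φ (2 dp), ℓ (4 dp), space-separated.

1.1219 320.07 2.1819

ρ = √(x²+y²) = √(1.209² + -1.012²) = 1.57665
φ = atan2(y, x) mod 360° = atan2(-1.012, 1.209) = 320.0688°
|p|² = ρ² + z² = 1.57665² + 0.570² = 2.81073
κ = 2ρ / |p|² = 2×1.57665 / 2.81073 = 1.12188
θ = 2·atan2(ρ, z) = 2·atan2(1.57665, 0.570) = 2.44778 rad
ℓ = θ/κ = 2.44778/1.12188 = 2.18185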